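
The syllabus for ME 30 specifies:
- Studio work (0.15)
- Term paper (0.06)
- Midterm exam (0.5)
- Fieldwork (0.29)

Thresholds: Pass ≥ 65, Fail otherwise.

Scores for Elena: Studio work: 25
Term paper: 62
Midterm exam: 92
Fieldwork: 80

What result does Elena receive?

Pass

Weighted total:
  Studio work 25 × 0.15 = 3.75
  Term paper 62 × 0.06 = 3.72
  Midterm exam 92 × 0.5 = 46
  Fieldwork 80 × 0.29 = 23.2
Sum = 76.67
76.67 ≥ 65 → Pass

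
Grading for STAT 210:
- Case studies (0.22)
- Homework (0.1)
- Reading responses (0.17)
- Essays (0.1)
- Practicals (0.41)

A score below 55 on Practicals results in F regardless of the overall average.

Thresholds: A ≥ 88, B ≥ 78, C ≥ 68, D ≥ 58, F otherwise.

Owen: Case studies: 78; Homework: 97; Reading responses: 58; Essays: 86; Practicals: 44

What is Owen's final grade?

F

Practicals score 44 < 55: minimum not met.
Weighted total:
  Case studies 78 × 0.22 = 17.16
  Homework 97 × 0.1 = 9.7
  Reading responses 58 × 0.17 = 9.86
  Essays 86 × 0.1 = 8.6
  Practicals 44 × 0.41 = 18.04
Sum = 63.36
Because the Practicals minimum was not met, the result is F.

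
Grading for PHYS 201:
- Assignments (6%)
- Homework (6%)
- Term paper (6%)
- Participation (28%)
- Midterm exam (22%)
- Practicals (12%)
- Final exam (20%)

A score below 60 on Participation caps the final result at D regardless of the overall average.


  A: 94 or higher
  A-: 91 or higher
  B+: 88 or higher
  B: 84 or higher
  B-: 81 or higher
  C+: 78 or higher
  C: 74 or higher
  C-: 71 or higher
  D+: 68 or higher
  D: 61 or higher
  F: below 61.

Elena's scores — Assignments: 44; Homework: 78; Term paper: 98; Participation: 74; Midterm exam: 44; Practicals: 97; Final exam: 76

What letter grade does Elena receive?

Participation score 74 ≥ 60: minimum met.
Weighted total:
  Assignments 44 × 0.06 = 2.64
  Homework 78 × 0.06 = 4.68
  Term paper 98 × 0.06 = 5.88
  Participation 74 × 0.28 = 20.72
  Midterm exam 44 × 0.22 = 9.68
  Practicals 97 × 0.12 = 11.64
  Final exam 76 × 0.2 = 15.2
Sum = 70.44
70.44 is ≥ 68 and < 71 → D+

D+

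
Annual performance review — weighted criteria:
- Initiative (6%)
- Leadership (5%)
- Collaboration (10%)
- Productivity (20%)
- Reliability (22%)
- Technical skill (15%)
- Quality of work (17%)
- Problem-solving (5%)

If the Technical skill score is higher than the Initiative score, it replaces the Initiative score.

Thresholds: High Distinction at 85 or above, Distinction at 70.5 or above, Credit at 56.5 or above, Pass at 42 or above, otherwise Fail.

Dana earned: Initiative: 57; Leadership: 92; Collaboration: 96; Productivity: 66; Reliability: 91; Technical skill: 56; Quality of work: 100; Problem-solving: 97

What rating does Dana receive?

Distinction

Technical skill (56) ≤ Initiative (57), so Initiative stays at 57.
Weighted total:
  Initiative 57 × 0.06 = 3.42
  Leadership 92 × 0.05 = 4.6
  Collaboration 96 × 0.1 = 9.6
  Productivity 66 × 0.2 = 13.2
  Reliability 91 × 0.22 = 20.02
  Technical skill 56 × 0.15 = 8.4
  Quality of work 100 × 0.17 = 17
  Problem-solving 97 × 0.05 = 4.85
Sum = 81.09
81.09 is ≥ 70.5 and < 85 → Distinction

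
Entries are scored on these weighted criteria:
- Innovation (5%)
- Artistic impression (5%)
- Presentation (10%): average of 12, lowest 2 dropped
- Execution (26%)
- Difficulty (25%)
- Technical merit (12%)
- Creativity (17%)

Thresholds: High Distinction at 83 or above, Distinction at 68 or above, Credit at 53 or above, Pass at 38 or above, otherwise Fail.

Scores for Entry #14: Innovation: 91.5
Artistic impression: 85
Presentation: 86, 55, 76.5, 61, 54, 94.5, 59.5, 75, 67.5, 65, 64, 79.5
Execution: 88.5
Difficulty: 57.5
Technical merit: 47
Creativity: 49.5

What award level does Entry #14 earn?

Presentation: drop 54, 55 → average of remaining 10 = 728.5/10 = 72.85
Weighted total:
  Innovation 91.5 × 0.05 = 4.575
  Artistic impression 85 × 0.05 = 4.25
  Presentation 72.85 × 0.1 = 7.285
  Execution 88.5 × 0.26 = 23.01
  Difficulty 57.5 × 0.25 = 14.375
  Technical merit 47 × 0.12 = 5.64
  Creativity 49.5 × 0.17 = 8.415
Sum = 67.55
67.55 is ≥ 53 and < 68 → Credit

Credit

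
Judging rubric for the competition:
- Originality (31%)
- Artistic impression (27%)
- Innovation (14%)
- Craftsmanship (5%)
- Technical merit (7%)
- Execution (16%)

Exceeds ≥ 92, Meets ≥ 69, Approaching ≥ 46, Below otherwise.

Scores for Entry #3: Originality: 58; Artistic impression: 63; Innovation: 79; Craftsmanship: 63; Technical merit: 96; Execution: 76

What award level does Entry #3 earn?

Approaching

Weighted total:
  Originality 58 × 0.31 = 17.98
  Artistic impression 63 × 0.27 = 17.01
  Innovation 79 × 0.14 = 11.06
  Craftsmanship 63 × 0.05 = 3.15
  Technical merit 96 × 0.07 = 6.72
  Execution 76 × 0.16 = 12.16
Sum = 68.08
68.08 is ≥ 46 and < 69 → Approaching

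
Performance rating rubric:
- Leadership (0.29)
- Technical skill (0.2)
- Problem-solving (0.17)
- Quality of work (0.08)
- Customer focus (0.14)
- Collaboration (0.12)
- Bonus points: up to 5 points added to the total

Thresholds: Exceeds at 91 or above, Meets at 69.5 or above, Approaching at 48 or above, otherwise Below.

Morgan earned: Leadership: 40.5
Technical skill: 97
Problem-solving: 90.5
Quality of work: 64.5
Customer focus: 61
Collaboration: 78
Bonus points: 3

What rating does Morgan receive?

Meets

Weighted total:
  Leadership 40.5 × 0.29 = 11.745
  Technical skill 97 × 0.2 = 19.4
  Problem-solving 90.5 × 0.17 = 15.385
  Quality of work 64.5 × 0.08 = 5.16
  Customer focus 61 × 0.14 = 8.54
  Collaboration 78 × 0.12 = 9.36
Sum = 69.59
Bonus points: 69.59 + 3 = 72.59
72.59 is ≥ 69.5 and < 91 → Meets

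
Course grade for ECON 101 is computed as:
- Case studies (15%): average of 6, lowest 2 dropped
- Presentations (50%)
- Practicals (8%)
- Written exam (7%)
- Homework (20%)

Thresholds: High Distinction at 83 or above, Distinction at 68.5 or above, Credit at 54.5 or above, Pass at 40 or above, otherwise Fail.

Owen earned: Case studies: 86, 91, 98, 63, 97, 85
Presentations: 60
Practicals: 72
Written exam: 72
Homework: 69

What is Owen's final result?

Distinction

Case studies: drop 63, 85 → average of remaining 4 = 372/4 = 93
Weighted total:
  Case studies 93 × 0.15 = 13.95
  Presentations 60 × 0.5 = 30
  Practicals 72 × 0.08 = 5.76
  Written exam 72 × 0.07 = 5.04
  Homework 69 × 0.2 = 13.8
Sum = 68.55
68.55 is ≥ 68.5 and < 83 → Distinction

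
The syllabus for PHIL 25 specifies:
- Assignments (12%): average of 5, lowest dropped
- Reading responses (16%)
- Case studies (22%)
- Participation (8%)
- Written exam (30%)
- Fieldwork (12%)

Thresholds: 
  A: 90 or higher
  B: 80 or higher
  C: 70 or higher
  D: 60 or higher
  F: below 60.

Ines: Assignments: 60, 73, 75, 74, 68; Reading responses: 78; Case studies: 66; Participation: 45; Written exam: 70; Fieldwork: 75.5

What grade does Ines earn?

D

Assignments: drop 60 → average of remaining 4 = 290/4 = 72.5
Weighted total:
  Assignments 72.5 × 0.12 = 8.7
  Reading responses 78 × 0.16 = 12.48
  Case studies 66 × 0.22 = 14.52
  Participation 45 × 0.08 = 3.6
  Written exam 70 × 0.3 = 21
  Fieldwork 75.5 × 0.12 = 9.06
Sum = 69.36
69.36 is ≥ 60 and < 70 → D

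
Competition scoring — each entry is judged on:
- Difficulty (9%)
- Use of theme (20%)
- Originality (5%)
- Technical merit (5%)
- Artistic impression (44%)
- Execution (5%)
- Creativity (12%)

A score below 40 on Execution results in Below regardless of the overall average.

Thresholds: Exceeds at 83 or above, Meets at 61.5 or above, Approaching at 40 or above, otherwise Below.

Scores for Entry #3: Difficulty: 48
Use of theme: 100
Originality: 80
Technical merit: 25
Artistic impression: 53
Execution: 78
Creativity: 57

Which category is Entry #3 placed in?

Meets

Execution score 78 ≥ 40: minimum met.
Weighted total:
  Difficulty 48 × 0.09 = 4.32
  Use of theme 100 × 0.2 = 20
  Originality 80 × 0.05 = 4
  Technical merit 25 × 0.05 = 1.25
  Artistic impression 53 × 0.44 = 23.32
  Execution 78 × 0.05 = 3.9
  Creativity 57 × 0.12 = 6.84
Sum = 63.63
63.63 is ≥ 61.5 and < 83 → Meets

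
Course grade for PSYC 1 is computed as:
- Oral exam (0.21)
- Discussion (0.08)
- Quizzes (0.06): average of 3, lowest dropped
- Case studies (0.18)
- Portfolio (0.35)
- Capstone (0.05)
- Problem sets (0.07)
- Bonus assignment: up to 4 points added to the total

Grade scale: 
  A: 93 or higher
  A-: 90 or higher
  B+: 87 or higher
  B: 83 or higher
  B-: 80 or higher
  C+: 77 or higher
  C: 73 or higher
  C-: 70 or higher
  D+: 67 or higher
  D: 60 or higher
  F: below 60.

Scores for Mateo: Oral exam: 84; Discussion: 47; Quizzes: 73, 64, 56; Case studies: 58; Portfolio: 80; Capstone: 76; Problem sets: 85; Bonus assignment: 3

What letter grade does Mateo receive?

C

Quizzes: drop 56 → average of remaining 2 = 137/2 = 68.5
Weighted total:
  Oral exam 84 × 0.21 = 17.64
  Discussion 47 × 0.08 = 3.76
  Quizzes 68.5 × 0.06 = 4.11
  Case studies 58 × 0.18 = 10.44
  Portfolio 80 × 0.35 = 28
  Capstone 76 × 0.05 = 3.8
  Problem sets 85 × 0.07 = 5.95
Sum = 73.7
Bonus assignment: 73.7 + 3 = 76.7
76.7 is ≥ 73 and < 77 → C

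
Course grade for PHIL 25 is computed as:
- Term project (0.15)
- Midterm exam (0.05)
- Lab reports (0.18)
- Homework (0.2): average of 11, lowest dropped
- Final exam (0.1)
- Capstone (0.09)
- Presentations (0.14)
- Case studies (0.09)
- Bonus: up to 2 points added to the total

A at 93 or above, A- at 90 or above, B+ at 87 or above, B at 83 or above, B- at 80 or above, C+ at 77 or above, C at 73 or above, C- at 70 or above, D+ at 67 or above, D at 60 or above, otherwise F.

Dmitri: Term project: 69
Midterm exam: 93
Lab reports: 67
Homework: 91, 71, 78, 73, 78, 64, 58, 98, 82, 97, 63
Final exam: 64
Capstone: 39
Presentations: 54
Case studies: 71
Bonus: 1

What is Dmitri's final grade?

D+

Homework: drop 58 → average of remaining 10 = 795/10 = 79.5
Weighted total:
  Term project 69 × 0.15 = 10.35
  Midterm exam 93 × 0.05 = 4.65
  Lab reports 67 × 0.18 = 12.06
  Homework 79.5 × 0.2 = 15.9
  Final exam 64 × 0.1 = 6.4
  Capstone 39 × 0.09 = 3.51
  Presentations 54 × 0.14 = 7.56
  Case studies 71 × 0.09 = 6.39
Sum = 66.82
Bonus: 66.82 + 1 = 67.82
67.82 is ≥ 67 and < 70 → D+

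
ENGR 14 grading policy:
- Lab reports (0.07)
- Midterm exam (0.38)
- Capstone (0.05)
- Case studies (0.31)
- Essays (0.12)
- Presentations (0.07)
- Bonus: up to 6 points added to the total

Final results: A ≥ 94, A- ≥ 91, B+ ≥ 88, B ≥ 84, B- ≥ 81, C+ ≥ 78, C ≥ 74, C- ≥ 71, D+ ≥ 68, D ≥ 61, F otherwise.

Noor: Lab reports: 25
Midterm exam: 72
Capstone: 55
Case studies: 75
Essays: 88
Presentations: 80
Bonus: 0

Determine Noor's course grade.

C-

Weighted total:
  Lab reports 25 × 0.07 = 1.75
  Midterm exam 72 × 0.38 = 27.36
  Capstone 55 × 0.05 = 2.75
  Case studies 75 × 0.31 = 23.25
  Essays 88 × 0.12 = 10.56
  Presentations 80 × 0.07 = 5.6
Sum = 71.27
Bonus: 71.27 + 0 = 71.27
71.27 is ≥ 71 and < 74 → C-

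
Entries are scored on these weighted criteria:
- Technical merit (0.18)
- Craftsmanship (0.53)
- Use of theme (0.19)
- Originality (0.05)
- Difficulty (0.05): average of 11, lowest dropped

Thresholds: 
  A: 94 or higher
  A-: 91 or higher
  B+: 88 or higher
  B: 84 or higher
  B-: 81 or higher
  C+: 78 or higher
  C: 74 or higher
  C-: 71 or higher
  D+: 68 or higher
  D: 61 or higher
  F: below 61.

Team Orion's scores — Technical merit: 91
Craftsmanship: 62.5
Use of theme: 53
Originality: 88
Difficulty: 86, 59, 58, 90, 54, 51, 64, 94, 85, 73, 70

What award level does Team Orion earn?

D

Difficulty: drop 51 → average of remaining 10 = 733/10 = 73.3
Weighted total:
  Technical merit 91 × 0.18 = 16.38
  Craftsmanship 62.5 × 0.53 = 33.125
  Use of theme 53 × 0.19 = 10.07
  Originality 88 × 0.05 = 4.4
  Difficulty 73.3 × 0.05 = 3.665
Sum = 67.64
67.64 is ≥ 61 and < 68 → D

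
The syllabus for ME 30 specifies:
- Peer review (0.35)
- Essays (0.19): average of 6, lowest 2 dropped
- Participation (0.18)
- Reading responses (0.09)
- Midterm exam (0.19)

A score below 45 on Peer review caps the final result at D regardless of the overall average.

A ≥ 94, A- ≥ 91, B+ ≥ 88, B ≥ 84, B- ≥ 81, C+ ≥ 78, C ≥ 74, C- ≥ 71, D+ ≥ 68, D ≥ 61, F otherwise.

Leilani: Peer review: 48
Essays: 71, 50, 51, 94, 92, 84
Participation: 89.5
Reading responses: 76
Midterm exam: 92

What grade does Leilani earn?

Essays: drop 50, 51 → average of remaining 4 = 341/4 = 85.25
Peer review score 48 ≥ 45: minimum met.
Weighted total:
  Peer review 48 × 0.35 = 16.8
  Essays 85.25 × 0.19 = 16.1975
  Participation 89.5 × 0.18 = 16.11
  Reading responses 76 × 0.09 = 6.84
  Midterm exam 92 × 0.19 = 17.48
Sum = 73.4275
73.4275 is ≥ 71 and < 74 → C-

C-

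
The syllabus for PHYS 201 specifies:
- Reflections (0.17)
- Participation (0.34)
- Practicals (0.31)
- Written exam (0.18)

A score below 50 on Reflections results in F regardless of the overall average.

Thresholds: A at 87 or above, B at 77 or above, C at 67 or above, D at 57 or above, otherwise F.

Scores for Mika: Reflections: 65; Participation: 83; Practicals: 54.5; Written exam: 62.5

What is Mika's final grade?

C

Reflections score 65 ≥ 50: minimum met.
Weighted total:
  Reflections 65 × 0.17 = 11.05
  Participation 83 × 0.34 = 28.22
  Practicals 54.5 × 0.31 = 16.895
  Written exam 62.5 × 0.18 = 11.25
Sum = 67.415
67.415 is ≥ 67 and < 77 → C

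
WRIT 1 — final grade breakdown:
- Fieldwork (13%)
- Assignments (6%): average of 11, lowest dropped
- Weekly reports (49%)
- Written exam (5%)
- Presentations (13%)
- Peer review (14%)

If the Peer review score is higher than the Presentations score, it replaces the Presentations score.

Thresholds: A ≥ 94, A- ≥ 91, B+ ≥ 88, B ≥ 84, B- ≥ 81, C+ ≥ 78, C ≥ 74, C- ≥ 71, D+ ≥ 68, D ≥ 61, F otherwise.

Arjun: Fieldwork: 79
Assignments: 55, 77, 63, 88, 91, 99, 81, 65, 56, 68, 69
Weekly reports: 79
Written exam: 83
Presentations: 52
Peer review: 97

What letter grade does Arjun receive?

B-

Assignments: drop 55 → average of remaining 10 = 757/10 = 75.7
Peer review (97) > Presentations (52), so Presentations counts as 97.
Weighted total:
  Fieldwork 79 × 0.13 = 10.27
  Assignments 75.7 × 0.06 = 4.542
  Weekly reports 79 × 0.49 = 38.71
  Written exam 83 × 0.05 = 4.15
  Presentations 97 × 0.13 = 12.61
  Peer review 97 × 0.14 = 13.58
Sum = 83.862
83.862 is ≥ 81 and < 84 → B-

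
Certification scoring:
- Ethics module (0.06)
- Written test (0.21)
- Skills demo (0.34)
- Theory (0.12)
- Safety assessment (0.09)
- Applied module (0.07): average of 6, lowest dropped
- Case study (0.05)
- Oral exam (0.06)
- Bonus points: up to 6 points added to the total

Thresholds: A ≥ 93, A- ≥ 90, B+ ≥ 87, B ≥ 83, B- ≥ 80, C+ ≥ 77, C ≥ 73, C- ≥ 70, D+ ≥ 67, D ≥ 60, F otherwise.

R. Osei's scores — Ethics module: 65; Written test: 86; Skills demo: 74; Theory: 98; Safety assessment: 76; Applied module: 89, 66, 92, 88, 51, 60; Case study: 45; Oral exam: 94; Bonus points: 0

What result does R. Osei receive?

C+

Applied module: drop 51 → average of remaining 5 = 395/5 = 79
Weighted total:
  Ethics module 65 × 0.06 = 3.9
  Written test 86 × 0.21 = 18.06
  Skills demo 74 × 0.34 = 25.16
  Theory 98 × 0.12 = 11.76
  Safety assessment 76 × 0.09 = 6.84
  Applied module 79 × 0.07 = 5.53
  Case study 45 × 0.05 = 2.25
  Oral exam 94 × 0.06 = 5.64
Sum = 79.14
Bonus points: 79.14 + 0 = 79.14
79.14 is ≥ 77 and < 80 → C+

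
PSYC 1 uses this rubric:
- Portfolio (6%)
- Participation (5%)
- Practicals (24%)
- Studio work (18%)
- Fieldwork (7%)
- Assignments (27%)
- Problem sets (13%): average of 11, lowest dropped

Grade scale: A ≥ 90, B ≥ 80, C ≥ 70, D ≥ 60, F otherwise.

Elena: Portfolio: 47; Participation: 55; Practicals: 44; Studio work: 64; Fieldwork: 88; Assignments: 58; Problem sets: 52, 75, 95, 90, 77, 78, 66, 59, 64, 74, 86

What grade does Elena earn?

Problem sets: drop 52 → average of remaining 10 = 764/10 = 76.4
Weighted total:
  Portfolio 47 × 0.06 = 2.82
  Participation 55 × 0.05 = 2.75
  Practicals 44 × 0.24 = 10.56
  Studio work 64 × 0.18 = 11.52
  Fieldwork 88 × 0.07 = 6.16
  Assignments 58 × 0.27 = 15.66
  Problem sets 76.4 × 0.13 = 9.932
Sum = 59.402
59.402 < 60 → F

F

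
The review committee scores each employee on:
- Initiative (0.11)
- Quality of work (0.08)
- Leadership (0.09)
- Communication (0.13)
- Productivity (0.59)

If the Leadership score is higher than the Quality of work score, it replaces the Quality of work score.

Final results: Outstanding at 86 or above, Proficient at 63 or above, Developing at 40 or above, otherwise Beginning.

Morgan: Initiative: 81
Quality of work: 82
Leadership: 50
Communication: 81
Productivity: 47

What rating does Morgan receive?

Leadership (50) ≤ Quality of work (82), so Quality of work stays at 82.
Weighted total:
  Initiative 81 × 0.11 = 8.91
  Quality of work 82 × 0.08 = 6.56
  Leadership 50 × 0.09 = 4.5
  Communication 81 × 0.13 = 10.53
  Productivity 47 × 0.59 = 27.73
Sum = 58.23
58.23 is ≥ 40 and < 63 → Developing

Developing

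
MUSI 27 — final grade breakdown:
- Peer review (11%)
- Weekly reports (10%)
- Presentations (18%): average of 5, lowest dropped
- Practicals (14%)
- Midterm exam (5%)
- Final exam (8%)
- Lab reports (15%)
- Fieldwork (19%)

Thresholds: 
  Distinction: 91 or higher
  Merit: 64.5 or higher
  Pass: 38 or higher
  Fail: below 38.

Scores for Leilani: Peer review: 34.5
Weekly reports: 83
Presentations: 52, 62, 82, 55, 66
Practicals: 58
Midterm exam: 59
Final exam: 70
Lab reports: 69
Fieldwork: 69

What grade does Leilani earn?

Pass

Presentations: drop 52 → average of remaining 4 = 265/4 = 66.25
Weighted total:
  Peer review 34.5 × 0.11 = 3.795
  Weekly reports 83 × 0.1 = 8.3
  Presentations 66.25 × 0.18 = 11.925
  Practicals 58 × 0.14 = 8.12
  Midterm exam 59 × 0.05 = 2.95
  Final exam 70 × 0.08 = 5.6
  Lab reports 69 × 0.15 = 10.35
  Fieldwork 69 × 0.19 = 13.11
Sum = 64.15
64.15 is ≥ 38 and < 64.5 → Pass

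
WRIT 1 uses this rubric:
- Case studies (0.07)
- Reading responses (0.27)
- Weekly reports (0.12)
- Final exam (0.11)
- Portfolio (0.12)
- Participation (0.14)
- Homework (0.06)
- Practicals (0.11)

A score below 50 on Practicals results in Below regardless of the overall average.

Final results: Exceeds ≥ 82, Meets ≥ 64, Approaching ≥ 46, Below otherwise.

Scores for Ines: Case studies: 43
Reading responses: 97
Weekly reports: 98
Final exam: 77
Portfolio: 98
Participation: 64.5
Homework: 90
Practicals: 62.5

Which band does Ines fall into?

Practicals score 62.5 ≥ 50: minimum met.
Weighted total:
  Case studies 43 × 0.07 = 3.01
  Reading responses 97 × 0.27 = 26.19
  Weekly reports 98 × 0.12 = 11.76
  Final exam 77 × 0.11 = 8.47
  Portfolio 98 × 0.12 = 11.76
  Participation 64.5 × 0.14 = 9.03
  Homework 90 × 0.06 = 5.4
  Practicals 62.5 × 0.11 = 6.875
Sum = 82.495
82.495 ≥ 82 → Exceeds

Exceeds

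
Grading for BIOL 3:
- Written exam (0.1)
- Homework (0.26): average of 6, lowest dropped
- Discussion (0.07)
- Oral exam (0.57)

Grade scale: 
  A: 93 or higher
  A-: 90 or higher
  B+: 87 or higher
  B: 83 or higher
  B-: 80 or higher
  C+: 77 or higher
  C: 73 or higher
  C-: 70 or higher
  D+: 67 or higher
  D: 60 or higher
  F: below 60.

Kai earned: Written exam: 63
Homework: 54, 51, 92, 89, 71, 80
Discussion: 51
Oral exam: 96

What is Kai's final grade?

B

Homework: drop 51 → average of remaining 5 = 386/5 = 77.2
Weighted total:
  Written exam 63 × 0.1 = 6.3
  Homework 77.2 × 0.26 = 20.072
  Discussion 51 × 0.07 = 3.57
  Oral exam 96 × 0.57 = 54.72
Sum = 84.662
84.662 is ≥ 83 and < 87 → B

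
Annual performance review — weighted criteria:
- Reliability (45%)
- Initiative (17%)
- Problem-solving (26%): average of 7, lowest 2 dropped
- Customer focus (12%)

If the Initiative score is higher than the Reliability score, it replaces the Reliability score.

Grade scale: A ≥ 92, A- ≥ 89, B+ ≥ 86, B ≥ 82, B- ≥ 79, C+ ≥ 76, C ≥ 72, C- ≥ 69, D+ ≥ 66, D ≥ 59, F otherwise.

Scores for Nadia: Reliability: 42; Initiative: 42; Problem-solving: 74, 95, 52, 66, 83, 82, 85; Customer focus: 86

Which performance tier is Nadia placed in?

F

Problem-solving: drop 52, 66 → average of remaining 5 = 419/5 = 83.8
Initiative (42) ≤ Reliability (42), so Reliability stays at 42.
Weighted total:
  Reliability 42 × 0.45 = 18.9
  Initiative 42 × 0.17 = 7.14
  Problem-solving 83.8 × 0.26 = 21.788
  Customer focus 86 × 0.12 = 10.32
Sum = 58.148
58.148 < 59 → F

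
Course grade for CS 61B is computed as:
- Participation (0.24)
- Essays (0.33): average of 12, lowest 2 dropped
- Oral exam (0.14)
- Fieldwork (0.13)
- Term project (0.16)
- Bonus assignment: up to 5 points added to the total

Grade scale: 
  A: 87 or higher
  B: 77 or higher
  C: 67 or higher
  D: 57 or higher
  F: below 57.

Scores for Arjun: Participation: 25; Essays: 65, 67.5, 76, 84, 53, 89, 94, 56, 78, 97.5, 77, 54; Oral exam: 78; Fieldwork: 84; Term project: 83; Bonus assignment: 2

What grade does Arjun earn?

Essays: drop 53, 54 → average of remaining 10 = 784/10 = 78.4
Weighted total:
  Participation 25 × 0.24 = 6
  Essays 78.4 × 0.33 = 25.872
  Oral exam 78 × 0.14 = 10.92
  Fieldwork 84 × 0.13 = 10.92
  Term project 83 × 0.16 = 13.28
Sum = 66.992
Bonus assignment: 66.992 + 2 = 68.992
68.992 is ≥ 67 and < 77 → C

C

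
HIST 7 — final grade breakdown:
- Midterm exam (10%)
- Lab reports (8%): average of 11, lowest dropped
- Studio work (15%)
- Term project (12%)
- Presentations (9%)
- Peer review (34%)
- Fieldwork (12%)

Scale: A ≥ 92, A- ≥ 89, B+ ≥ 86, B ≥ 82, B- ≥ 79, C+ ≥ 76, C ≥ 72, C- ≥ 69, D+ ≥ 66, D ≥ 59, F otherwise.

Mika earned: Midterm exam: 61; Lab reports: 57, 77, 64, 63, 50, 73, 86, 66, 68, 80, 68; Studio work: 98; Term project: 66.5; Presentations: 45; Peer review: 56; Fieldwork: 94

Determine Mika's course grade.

Lab reports: drop 50 → average of remaining 10 = 702/10 = 70.2
Weighted total:
  Midterm exam 61 × 0.1 = 6.1
  Lab reports 70.2 × 0.08 = 5.616
  Studio work 98 × 0.15 = 14.7
  Term project 66.5 × 0.12 = 7.98
  Presentations 45 × 0.09 = 4.05
  Peer review 56 × 0.34 = 19.04
  Fieldwork 94 × 0.12 = 11.28
Sum = 68.766
68.766 is ≥ 66 and < 69 → D+

D+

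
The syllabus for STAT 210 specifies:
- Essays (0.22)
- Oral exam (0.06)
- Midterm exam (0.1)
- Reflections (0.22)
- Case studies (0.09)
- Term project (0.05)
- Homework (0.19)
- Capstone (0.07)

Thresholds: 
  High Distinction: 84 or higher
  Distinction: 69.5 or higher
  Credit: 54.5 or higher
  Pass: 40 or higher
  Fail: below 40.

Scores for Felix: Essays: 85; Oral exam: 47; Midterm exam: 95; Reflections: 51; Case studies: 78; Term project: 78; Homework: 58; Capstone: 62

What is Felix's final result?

Credit

Weighted total:
  Essays 85 × 0.22 = 18.7
  Oral exam 47 × 0.06 = 2.82
  Midterm exam 95 × 0.1 = 9.5
  Reflections 51 × 0.22 = 11.22
  Case studies 78 × 0.09 = 7.02
  Term project 78 × 0.05 = 3.9
  Homework 58 × 0.19 = 11.02
  Capstone 62 × 0.07 = 4.34
Sum = 68.52
68.52 is ≥ 54.5 and < 69.5 → Credit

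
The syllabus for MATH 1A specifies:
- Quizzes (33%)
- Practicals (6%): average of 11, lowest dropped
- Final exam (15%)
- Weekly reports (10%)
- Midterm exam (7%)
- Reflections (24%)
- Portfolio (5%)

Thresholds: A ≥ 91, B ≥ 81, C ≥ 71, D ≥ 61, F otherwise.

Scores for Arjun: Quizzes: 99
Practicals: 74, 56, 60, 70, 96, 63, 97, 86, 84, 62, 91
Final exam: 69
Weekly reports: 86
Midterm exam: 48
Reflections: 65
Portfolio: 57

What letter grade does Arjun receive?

C

Practicals: drop 56 → average of remaining 10 = 783/10 = 78.3
Weighted total:
  Quizzes 99 × 0.33 = 32.67
  Practicals 78.3 × 0.06 = 4.698
  Final exam 69 × 0.15 = 10.35
  Weekly reports 86 × 0.1 = 8.6
  Midterm exam 48 × 0.07 = 3.36
  Reflections 65 × 0.24 = 15.6
  Portfolio 57 × 0.05 = 2.85
Sum = 78.128
78.128 is ≥ 71 and < 81 → C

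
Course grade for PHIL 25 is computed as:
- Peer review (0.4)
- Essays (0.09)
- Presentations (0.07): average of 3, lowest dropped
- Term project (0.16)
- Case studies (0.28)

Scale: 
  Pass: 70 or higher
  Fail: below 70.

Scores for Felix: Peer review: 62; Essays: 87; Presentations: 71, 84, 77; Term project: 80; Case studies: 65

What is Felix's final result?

Fail

Presentations: drop 71 → average of remaining 2 = 161/2 = 80.5
Weighted total:
  Peer review 62 × 0.4 = 24.8
  Essays 87 × 0.09 = 7.83
  Presentations 80.5 × 0.07 = 5.635
  Term project 80 × 0.16 = 12.8
  Case studies 65 × 0.28 = 18.2
Sum = 69.265
69.265 < 70 → Fail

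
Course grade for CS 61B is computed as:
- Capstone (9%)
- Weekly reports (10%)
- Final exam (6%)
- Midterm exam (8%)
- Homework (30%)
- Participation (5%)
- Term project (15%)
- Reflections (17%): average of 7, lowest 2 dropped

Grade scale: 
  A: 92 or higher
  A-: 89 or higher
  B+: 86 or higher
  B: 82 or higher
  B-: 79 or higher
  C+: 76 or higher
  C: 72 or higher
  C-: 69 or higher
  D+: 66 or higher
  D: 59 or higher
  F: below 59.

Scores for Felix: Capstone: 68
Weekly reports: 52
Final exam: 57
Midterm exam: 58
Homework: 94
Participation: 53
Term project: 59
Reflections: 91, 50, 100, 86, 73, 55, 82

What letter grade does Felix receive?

C

Reflections: drop 50, 55 → average of remaining 5 = 432/5 = 86.4
Weighted total:
  Capstone 68 × 0.09 = 6.12
  Weekly reports 52 × 0.1 = 5.2
  Final exam 57 × 0.06 = 3.42
  Midterm exam 58 × 0.08 = 4.64
  Homework 94 × 0.3 = 28.2
  Participation 53 × 0.05 = 2.65
  Term project 59 × 0.15 = 8.85
  Reflections 86.4 × 0.17 = 14.688
Sum = 73.768
73.768 is ≥ 72 and < 76 → C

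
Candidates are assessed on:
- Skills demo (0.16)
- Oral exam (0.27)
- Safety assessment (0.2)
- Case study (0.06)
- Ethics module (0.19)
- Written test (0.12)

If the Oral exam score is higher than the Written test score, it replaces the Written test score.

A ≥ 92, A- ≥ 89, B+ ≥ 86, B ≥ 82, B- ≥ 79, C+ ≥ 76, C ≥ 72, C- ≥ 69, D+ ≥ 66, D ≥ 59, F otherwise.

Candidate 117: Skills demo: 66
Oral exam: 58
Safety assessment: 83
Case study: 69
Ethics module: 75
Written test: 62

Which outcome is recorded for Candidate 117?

Oral exam (58) ≤ Written test (62), so Written test stays at 62.
Weighted total:
  Skills demo 66 × 0.16 = 10.56
  Oral exam 58 × 0.27 = 15.66
  Safety assessment 83 × 0.2 = 16.6
  Case study 69 × 0.06 = 4.14
  Ethics module 75 × 0.19 = 14.25
  Written test 62 × 0.12 = 7.44
Sum = 68.65
68.65 is ≥ 66 and < 69 → D+

D+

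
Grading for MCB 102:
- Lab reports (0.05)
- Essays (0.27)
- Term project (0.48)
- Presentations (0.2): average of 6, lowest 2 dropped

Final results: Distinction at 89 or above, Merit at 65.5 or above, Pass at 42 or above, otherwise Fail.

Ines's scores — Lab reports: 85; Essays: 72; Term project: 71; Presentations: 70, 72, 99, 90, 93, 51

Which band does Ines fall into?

Merit

Presentations: drop 51, 70 → average of remaining 4 = 354/4 = 88.5
Weighted total:
  Lab reports 85 × 0.05 = 4.25
  Essays 72 × 0.27 = 19.44
  Term project 71 × 0.48 = 34.08
  Presentations 88.5 × 0.2 = 17.7
Sum = 75.47
75.47 is ≥ 65.5 and < 89 → Merit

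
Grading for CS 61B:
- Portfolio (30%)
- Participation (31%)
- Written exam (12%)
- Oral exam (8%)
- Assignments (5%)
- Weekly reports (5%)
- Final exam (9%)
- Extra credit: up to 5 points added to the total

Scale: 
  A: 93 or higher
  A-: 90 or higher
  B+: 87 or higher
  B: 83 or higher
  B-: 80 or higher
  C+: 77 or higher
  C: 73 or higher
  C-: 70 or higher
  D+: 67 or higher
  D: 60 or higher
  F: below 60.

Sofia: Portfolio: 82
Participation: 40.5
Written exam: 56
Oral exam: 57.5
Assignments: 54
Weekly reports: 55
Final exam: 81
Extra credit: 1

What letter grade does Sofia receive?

Weighted total:
  Portfolio 82 × 0.3 = 24.6
  Participation 40.5 × 0.31 = 12.555
  Written exam 56 × 0.12 = 6.72
  Oral exam 57.5 × 0.08 = 4.6
  Assignments 54 × 0.05 = 2.7
  Weekly reports 55 × 0.05 = 2.75
  Final exam 81 × 0.09 = 7.29
Sum = 61.215
Extra credit: 61.215 + 1 = 62.215
62.215 is ≥ 60 and < 67 → D

D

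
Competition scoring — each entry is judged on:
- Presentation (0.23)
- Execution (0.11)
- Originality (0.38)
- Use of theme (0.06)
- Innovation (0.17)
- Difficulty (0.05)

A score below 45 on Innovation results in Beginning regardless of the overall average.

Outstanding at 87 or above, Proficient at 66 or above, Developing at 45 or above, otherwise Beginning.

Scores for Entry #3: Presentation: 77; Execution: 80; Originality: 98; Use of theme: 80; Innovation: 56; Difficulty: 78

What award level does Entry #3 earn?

Proficient

Innovation score 56 ≥ 45: minimum met.
Weighted total:
  Presentation 77 × 0.23 = 17.71
  Execution 80 × 0.11 = 8.8
  Originality 98 × 0.38 = 37.24
  Use of theme 80 × 0.06 = 4.8
  Innovation 56 × 0.17 = 9.52
  Difficulty 78 × 0.05 = 3.9
Sum = 81.97
81.97 is ≥ 66 and < 87 → Proficient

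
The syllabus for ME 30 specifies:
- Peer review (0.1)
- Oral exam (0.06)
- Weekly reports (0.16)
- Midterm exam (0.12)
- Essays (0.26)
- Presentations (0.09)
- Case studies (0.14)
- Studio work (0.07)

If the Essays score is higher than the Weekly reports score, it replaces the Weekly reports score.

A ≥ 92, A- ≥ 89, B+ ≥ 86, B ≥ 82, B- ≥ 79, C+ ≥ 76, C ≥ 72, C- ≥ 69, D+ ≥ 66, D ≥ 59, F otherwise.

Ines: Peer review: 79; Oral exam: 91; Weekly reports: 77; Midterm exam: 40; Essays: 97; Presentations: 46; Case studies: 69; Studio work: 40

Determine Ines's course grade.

C

Essays (97) > Weekly reports (77), so Weekly reports counts as 97.
Weighted total:
  Peer review 79 × 0.1 = 7.9
  Oral exam 91 × 0.06 = 5.46
  Weekly reports 97 × 0.16 = 15.52
  Midterm exam 40 × 0.12 = 4.8
  Essays 97 × 0.26 = 25.22
  Presentations 46 × 0.09 = 4.14
  Case studies 69 × 0.14 = 9.66
  Studio work 40 × 0.07 = 2.8
Sum = 75.5
75.5 is ≥ 72 and < 76 → C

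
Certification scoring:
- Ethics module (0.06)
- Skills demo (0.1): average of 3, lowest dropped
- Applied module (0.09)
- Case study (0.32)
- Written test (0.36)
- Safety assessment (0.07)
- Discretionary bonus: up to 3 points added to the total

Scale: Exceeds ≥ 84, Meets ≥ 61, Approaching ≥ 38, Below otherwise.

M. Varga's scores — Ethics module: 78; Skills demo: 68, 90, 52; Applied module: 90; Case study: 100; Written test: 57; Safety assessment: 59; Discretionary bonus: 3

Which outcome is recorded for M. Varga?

Skills demo: drop 52 → average of remaining 2 = 158/2 = 79
Weighted total:
  Ethics module 78 × 0.06 = 4.68
  Skills demo 79 × 0.1 = 7.9
  Applied module 90 × 0.09 = 8.1
  Case study 100 × 0.32 = 32
  Written test 57 × 0.36 = 20.52
  Safety assessment 59 × 0.07 = 4.13
Sum = 77.33
Discretionary bonus: 77.33 + 3 = 80.33
80.33 is ≥ 61 and < 84 → Meets

Meets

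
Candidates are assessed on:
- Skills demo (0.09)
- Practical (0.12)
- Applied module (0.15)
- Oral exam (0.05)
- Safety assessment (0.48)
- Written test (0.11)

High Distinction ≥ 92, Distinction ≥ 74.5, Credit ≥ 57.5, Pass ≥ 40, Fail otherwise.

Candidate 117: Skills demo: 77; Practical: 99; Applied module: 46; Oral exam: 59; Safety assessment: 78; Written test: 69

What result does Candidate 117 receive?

Credit

Weighted total:
  Skills demo 77 × 0.09 = 6.93
  Practical 99 × 0.12 = 11.88
  Applied module 46 × 0.15 = 6.9
  Oral exam 59 × 0.05 = 2.95
  Safety assessment 78 × 0.48 = 37.44
  Written test 69 × 0.11 = 7.59
Sum = 73.69
73.69 is ≥ 57.5 and < 74.5 → Credit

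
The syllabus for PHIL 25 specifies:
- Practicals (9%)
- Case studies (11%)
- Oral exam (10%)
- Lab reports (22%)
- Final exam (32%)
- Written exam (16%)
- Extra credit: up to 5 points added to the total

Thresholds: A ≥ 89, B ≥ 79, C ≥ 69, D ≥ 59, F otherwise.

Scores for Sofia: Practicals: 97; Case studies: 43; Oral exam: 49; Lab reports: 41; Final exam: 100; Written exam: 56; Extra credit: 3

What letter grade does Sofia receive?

Weighted total:
  Practicals 97 × 0.09 = 8.73
  Case studies 43 × 0.11 = 4.73
  Oral exam 49 × 0.1 = 4.9
  Lab reports 41 × 0.22 = 9.02
  Final exam 100 × 0.32 = 32
  Written exam 56 × 0.16 = 8.96
Sum = 68.34
Extra credit: 68.34 + 3 = 71.34
71.34 is ≥ 69 and < 79 → C

C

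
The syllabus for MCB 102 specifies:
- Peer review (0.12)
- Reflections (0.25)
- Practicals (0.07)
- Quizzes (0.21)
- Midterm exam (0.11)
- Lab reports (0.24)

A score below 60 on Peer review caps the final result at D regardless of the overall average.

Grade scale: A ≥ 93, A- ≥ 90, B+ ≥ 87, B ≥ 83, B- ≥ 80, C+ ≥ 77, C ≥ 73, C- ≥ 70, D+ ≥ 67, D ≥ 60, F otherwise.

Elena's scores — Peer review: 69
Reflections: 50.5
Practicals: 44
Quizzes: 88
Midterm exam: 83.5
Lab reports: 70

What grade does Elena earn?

D+

Peer review score 69 ≥ 60: minimum met.
Weighted total:
  Peer review 69 × 0.12 = 8.28
  Reflections 50.5 × 0.25 = 12.625
  Practicals 44 × 0.07 = 3.08
  Quizzes 88 × 0.21 = 18.48
  Midterm exam 83.5 × 0.11 = 9.185
  Lab reports 70 × 0.24 = 16.8
Sum = 68.45
68.45 is ≥ 67 and < 70 → D+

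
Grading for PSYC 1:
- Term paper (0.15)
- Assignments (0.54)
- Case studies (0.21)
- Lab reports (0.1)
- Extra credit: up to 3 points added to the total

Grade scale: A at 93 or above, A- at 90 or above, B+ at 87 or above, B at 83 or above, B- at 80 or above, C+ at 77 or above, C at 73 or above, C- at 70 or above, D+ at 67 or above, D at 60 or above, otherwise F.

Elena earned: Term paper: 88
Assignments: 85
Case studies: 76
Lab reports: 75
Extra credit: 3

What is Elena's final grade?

B

Weighted total:
  Term paper 88 × 0.15 = 13.2
  Assignments 85 × 0.54 = 45.9
  Case studies 76 × 0.21 = 15.96
  Lab reports 75 × 0.1 = 7.5
Sum = 82.56
Extra credit: 82.56 + 3 = 85.56
85.56 is ≥ 83 and < 87 → B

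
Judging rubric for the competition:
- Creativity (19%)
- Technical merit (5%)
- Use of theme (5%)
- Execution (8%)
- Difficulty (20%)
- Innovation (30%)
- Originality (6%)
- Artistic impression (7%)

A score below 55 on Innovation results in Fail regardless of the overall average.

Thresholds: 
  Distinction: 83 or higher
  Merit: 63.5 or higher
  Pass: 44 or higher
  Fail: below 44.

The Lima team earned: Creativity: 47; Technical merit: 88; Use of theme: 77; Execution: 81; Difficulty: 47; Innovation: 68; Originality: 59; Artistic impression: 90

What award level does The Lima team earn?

Pass

Innovation score 68 ≥ 55: minimum met.
Weighted total:
  Creativity 47 × 0.19 = 8.93
  Technical merit 88 × 0.05 = 4.4
  Use of theme 77 × 0.05 = 3.85
  Execution 81 × 0.08 = 6.48
  Difficulty 47 × 0.2 = 9.4
  Innovation 68 × 0.3 = 20.4
  Originality 59 × 0.06 = 3.54
  Artistic impression 90 × 0.07 = 6.3
Sum = 63.3
63.3 is ≥ 44 and < 63.5 → Pass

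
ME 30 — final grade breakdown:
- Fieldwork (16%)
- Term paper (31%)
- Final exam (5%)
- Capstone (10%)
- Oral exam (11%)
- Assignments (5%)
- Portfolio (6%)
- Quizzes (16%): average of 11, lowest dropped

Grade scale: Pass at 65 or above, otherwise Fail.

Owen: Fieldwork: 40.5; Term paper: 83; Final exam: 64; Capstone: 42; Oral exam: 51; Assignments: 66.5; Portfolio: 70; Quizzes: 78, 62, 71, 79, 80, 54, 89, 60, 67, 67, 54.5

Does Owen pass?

Fail

Quizzes: drop 54 → average of remaining 10 = 707.5/10 = 70.75
Weighted total:
  Fieldwork 40.5 × 0.16 = 6.48
  Term paper 83 × 0.31 = 25.73
  Final exam 64 × 0.05 = 3.2
  Capstone 42 × 0.1 = 4.2
  Oral exam 51 × 0.11 = 5.61
  Assignments 66.5 × 0.05 = 3.325
  Portfolio 70 × 0.06 = 4.2
  Quizzes 70.75 × 0.16 = 11.32
Sum = 64.065
64.065 < 65 → Fail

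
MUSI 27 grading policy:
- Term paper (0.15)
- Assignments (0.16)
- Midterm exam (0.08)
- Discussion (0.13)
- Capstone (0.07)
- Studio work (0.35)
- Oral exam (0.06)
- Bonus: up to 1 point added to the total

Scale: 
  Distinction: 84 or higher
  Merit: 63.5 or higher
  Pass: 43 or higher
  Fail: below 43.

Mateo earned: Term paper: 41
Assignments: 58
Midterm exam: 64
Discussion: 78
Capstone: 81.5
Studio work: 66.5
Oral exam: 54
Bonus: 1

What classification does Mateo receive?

Merit

Weighted total:
  Term paper 41 × 0.15 = 6.15
  Assignments 58 × 0.16 = 9.28
  Midterm exam 64 × 0.08 = 5.12
  Discussion 78 × 0.13 = 10.14
  Capstone 81.5 × 0.07 = 5.705
  Studio work 66.5 × 0.35 = 23.275
  Oral exam 54 × 0.06 = 3.24
Sum = 62.91
Bonus: 62.91 + 1 = 63.91
63.91 is ≥ 63.5 and < 84 → Merit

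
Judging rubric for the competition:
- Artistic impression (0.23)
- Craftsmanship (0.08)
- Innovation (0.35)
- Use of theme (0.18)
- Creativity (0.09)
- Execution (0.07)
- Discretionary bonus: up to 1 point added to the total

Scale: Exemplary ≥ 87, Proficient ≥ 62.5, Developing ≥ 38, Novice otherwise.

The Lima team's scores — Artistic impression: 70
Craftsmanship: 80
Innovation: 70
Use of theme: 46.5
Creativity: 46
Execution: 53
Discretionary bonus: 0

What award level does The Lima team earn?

Weighted total:
  Artistic impression 70 × 0.23 = 16.1
  Craftsmanship 80 × 0.08 = 6.4
  Innovation 70 × 0.35 = 24.5
  Use of theme 46.5 × 0.18 = 8.37
  Creativity 46 × 0.09 = 4.14
  Execution 53 × 0.07 = 3.71
Sum = 63.22
Discretionary bonus: 63.22 + 0 = 63.22
63.22 is ≥ 62.5 and < 87 → Proficient

Proficient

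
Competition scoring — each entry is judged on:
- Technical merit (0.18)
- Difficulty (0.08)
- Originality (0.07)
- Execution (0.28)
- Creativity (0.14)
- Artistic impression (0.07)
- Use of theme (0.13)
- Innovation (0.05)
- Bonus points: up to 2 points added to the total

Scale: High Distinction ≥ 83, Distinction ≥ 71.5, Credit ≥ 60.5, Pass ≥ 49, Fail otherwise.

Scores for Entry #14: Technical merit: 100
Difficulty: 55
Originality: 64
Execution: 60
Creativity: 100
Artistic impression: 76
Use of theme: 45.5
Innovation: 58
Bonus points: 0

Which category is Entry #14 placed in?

Distinction

Weighted total:
  Technical merit 100 × 0.18 = 18
  Difficulty 55 × 0.08 = 4.4
  Originality 64 × 0.07 = 4.48
  Execution 60 × 0.28 = 16.8
  Creativity 100 × 0.14 = 14
  Artistic impression 76 × 0.07 = 5.32
  Use of theme 45.5 × 0.13 = 5.915
  Innovation 58 × 0.05 = 2.9
Sum = 71.815
Bonus points: 71.815 + 0 = 71.815
71.815 is ≥ 71.5 and < 83 → Distinction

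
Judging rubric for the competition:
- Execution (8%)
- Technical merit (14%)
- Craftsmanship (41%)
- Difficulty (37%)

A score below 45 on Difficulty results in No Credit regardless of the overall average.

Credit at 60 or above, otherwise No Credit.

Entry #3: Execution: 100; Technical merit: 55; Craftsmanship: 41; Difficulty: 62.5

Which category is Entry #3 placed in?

No Credit

Difficulty score 62.5 ≥ 45: minimum met.
Weighted total:
  Execution 100 × 0.08 = 8
  Technical merit 55 × 0.14 = 7.7
  Craftsmanship 41 × 0.41 = 16.81
  Difficulty 62.5 × 0.37 = 23.125
Sum = 55.635
55.635 < 60 → No Credit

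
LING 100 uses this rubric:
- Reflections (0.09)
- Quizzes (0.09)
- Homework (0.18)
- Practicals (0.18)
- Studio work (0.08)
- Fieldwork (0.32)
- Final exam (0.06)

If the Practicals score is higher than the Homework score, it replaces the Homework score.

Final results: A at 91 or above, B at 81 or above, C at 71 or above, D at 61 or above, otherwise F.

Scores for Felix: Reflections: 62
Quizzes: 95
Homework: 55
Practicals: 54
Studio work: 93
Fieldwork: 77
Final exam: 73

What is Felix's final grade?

D

Practicals (54) ≤ Homework (55), so Homework stays at 55.
Weighted total:
  Reflections 62 × 0.09 = 5.58
  Quizzes 95 × 0.09 = 8.55
  Homework 55 × 0.18 = 9.9
  Practicals 54 × 0.18 = 9.72
  Studio work 93 × 0.08 = 7.44
  Fieldwork 77 × 0.32 = 24.64
  Final exam 73 × 0.06 = 4.38
Sum = 70.21
70.21 is ≥ 61 and < 71 → D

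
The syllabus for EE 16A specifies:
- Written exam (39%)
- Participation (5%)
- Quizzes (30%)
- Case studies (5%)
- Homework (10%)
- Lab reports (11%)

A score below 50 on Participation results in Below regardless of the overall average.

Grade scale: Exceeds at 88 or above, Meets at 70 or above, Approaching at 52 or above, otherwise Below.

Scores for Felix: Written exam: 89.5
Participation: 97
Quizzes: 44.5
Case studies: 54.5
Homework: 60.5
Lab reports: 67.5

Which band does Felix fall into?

Participation score 97 ≥ 50: minimum met.
Weighted total:
  Written exam 89.5 × 0.39 = 34.905
  Participation 97 × 0.05 = 4.85
  Quizzes 44.5 × 0.3 = 13.35
  Case studies 54.5 × 0.05 = 2.725
  Homework 60.5 × 0.1 = 6.05
  Lab reports 67.5 × 0.11 = 7.425
Sum = 69.305
69.305 is ≥ 52 and < 70 → Approaching

Approaching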